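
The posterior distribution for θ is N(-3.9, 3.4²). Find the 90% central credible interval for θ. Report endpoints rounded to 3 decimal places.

[-9.493, 1.693]

The posterior is symmetric, so the 90% equal-tailed interval is θ = -3.9 ± z·3.4 with z = 1.645.
Half-width: 1.645 × 3.4 = 5.593.
-3.9 − 5.593 = -9.493; -3.9 + 5.593 = 1.693.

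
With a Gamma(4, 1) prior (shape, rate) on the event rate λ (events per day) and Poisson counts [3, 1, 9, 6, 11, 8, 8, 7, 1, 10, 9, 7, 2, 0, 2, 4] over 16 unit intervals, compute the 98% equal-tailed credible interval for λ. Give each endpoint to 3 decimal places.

Posterior: Gamma(4+88, 1+16) = Gamma(92, 17) (shape, rate).
Equal-tailed 98% interval: Gamma(92, 17) quantiles at 0.01 and 0.99.
Posterior mean ≈ 5.412, SD ≈ 0.564; a Normal approximation gives roughly [4.099, 6.724].
Exact: lower = 4.186; upper = 6.810.

[4.186, 6.810]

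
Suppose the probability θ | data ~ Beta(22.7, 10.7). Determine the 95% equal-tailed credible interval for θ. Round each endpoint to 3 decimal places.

[0.515, 0.824]

Posterior: Beta(22.7, 10.7).
Equal-tailed 95% interval: the 0.025 and 0.975 quantiles of Beta(22.7, 10.7).
Posterior mean ≈ 0.680, SD ≈ 0.080; a Normal approximation gives roughly [0.524, 0.836].
Exact: F⁻¹(0.025) = 0.515; F⁻¹(0.975) = 0.824.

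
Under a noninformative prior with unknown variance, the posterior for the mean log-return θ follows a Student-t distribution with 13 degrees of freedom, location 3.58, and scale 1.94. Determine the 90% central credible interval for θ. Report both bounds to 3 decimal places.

[0.144, 7.016]

The t_13 distribution is symmetric; the 90% interval is 3.58 ± t·1.94 with t_{0.95,13} = 1.771.
Half-width: 1.771 × 1.94 = 3.436.
3.58 − 3.436 = 0.144; 3.58 + 3.436 = 7.016.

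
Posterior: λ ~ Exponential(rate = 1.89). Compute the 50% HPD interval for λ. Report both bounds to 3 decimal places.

[0.000, 0.367]

The exponential density is strictly decreasing on [0, ∞), so the HPD interval is anchored at 0: [0, q] with P(λ ≤ q) = 0.50.
q = −ln(1 − 0.50) / 1.89 = 0.6931 / 1.89 = 0.367.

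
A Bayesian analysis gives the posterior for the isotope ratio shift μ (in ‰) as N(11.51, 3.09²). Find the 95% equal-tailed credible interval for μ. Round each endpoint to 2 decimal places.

The posterior is symmetric, so the 95% equal-tailed interval is μ = 11.51 ± z·3.09 with z = 1.960.
Half-width: 1.960 × 3.09 = 6.06.
11.51 − 6.06 = 5.45; 11.51 + 6.06 = 17.57.

[5.45, 17.57]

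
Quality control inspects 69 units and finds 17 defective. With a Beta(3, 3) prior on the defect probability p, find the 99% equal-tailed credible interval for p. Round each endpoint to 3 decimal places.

[0.149, 0.407]

Posterior: Beta(3+17, 3+52) = Beta(20, 55).
Equal-tailed 99% interval: the 0.005 and 0.995 quantiles of Beta(20, 55).
Posterior mean ≈ 0.267, SD ≈ 0.051; a Normal approximation gives roughly [0.136, 0.397].
Exact: F⁻¹(0.005) = 0.149; F⁻¹(0.995) = 0.407.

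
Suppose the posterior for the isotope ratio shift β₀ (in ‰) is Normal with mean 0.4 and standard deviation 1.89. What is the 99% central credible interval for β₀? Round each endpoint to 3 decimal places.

[-4.468, 5.268]

The posterior is symmetric, so the 99% equal-tailed interval is β₀ = 0.4 ± z·1.89 with z = 2.576.
Half-width: 2.576 × 1.89 = 4.868.
0.4 − 4.868 = -4.468; 0.4 + 4.868 = 5.268.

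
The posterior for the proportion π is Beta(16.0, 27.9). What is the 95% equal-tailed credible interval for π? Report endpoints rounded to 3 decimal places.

Posterior: Beta(16.0, 27.9).
Equal-tailed 95% interval: the 0.025 and 0.975 quantiles of Beta(16.0, 27.9).
Posterior mean ≈ 0.364, SD ≈ 0.072; a Normal approximation gives roughly [0.224, 0.505].
Exact: F⁻¹(0.025) = 0.230; F⁻¹(0.975) = 0.510.

[0.230, 0.510]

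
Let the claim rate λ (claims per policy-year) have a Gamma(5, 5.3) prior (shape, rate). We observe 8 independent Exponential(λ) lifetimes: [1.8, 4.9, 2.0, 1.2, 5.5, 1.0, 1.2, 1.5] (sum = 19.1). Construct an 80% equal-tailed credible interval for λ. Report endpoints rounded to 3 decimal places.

[0.354, 0.729]

Posterior: Gamma(5+8, 5.3+19.1) = Gamma(13, 24.4) (shape, rate).
Equal-tailed 80% interval: Gamma(13, 24.4) quantiles at 0.1 and 0.9.
Posterior mean ≈ 0.533, SD ≈ 0.148; a Normal approximation gives roughly [0.343, 0.722].
Exact: lower = 0.354; upper = 0.729.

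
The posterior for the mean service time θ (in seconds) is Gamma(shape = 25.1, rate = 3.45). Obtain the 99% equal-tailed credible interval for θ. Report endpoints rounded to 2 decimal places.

Posterior: Gamma(shape 25.1, rate 3.45).
Equal-tailed 99% interval: Gamma(25.1, 3.45) quantiles at 0.005 and 0.995.
Posterior mean ≈ 7.28, SD ≈ 1.45; a Normal approximation gives roughly [3.53, 11.02].
Exact: lower = 4.08; upper = 11.56.

[4.08, 11.56]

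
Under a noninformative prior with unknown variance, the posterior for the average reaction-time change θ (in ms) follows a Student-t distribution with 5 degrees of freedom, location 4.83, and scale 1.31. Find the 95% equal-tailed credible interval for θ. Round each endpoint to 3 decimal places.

[1.463, 8.197]

The t_5 distribution is symmetric; the 95% interval is 4.83 ± t·1.31 with t_{0.975,5} = 2.571.
Half-width: 2.571 × 1.31 = 3.367.
4.83 − 3.367 = 1.463; 4.83 + 3.367 = 8.197.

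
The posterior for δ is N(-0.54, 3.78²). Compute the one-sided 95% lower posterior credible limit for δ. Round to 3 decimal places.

Need L with P(δ ≥ L) = 0.95: L = -0.54 − z_{0.05}·3.78.
z = 1.645; L = -0.54 − 1.645 × 3.78 = -6.758.

-6.758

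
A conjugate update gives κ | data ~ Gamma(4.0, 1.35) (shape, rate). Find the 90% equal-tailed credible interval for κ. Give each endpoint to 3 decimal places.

[1.012, 5.743]

Posterior: Gamma(shape 4.0, rate 1.35).
Equal-tailed 90% interval: Gamma(4.0, 1.35) quantiles at 0.05 and 0.95.
Posterior mean ≈ 2.963, SD ≈ 1.481; a Normal approximation gives roughly [0.526, 5.400].
Exact: lower = 1.012; upper = 5.743.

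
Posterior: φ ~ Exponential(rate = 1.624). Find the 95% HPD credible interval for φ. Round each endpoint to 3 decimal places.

[0.000, 1.845]

The exponential density is strictly decreasing on [0, ∞), so the HPD interval is anchored at 0: [0, q] with P(φ ≤ q) = 0.95.
q = −ln(1 − 0.95) / 1.624 = 2.9957 / 1.624 = 1.845.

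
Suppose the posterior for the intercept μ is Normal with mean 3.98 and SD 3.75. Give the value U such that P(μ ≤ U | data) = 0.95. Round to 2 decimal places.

10.15

Need U with P(μ ≤ U) = 0.95: U = 3.98 + z_{0.05}·3.75.
z = 1.645; U = 3.98 + 1.645 × 3.75 = 10.15.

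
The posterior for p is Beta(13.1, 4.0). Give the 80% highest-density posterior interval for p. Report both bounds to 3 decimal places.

[0.657, 0.906]

The posterior is unimodal and skewed, so the HPD interval has equal density at both endpoints and is the shortest 80% interval.
Solving f(0.657) = f(0.906) with F(0.906) − F(0.657) = 0.80 gives [0.657, 0.906].
For comparison, the equal-tailed interval is [0.631, 0.887]; the HPD is narrower and shifted toward the mode.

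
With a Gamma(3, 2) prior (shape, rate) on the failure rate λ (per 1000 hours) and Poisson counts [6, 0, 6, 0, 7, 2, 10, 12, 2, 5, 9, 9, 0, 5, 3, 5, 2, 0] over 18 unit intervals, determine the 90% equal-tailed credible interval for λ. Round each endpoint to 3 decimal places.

Posterior: Gamma(3+83, 2+18) = Gamma(86, 20) (shape, rate).
Equal-tailed 90% interval: Gamma(86, 20) quantiles at 0.05 and 0.95.
Posterior mean ≈ 4.300, SD ≈ 0.464; a Normal approximation gives roughly [3.537, 5.063].
Exact: lower = 3.567; upper = 5.090.

[3.567, 5.090]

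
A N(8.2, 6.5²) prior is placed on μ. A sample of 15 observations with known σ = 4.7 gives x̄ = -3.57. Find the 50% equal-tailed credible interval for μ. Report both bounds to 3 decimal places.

[-3.978, -2.369]

Posterior precision = 1/6.5² + 15/4.7² = 0.0237 + 0.6790 = 0.7027, so posterior SD = 1.1929.
Posterior mean = (8.2/6.5² + 15·-3.57/4.7²) / 0.7027 = -3.1736.
Interval: -3.1736 ± 0.674 × 1.1929 → [-3.978, -2.369].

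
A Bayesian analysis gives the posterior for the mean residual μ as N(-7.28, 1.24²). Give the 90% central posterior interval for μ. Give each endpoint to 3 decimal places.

[-9.320, -5.240]

The posterior is symmetric, so the 90% equal-tailed interval is μ = -7.28 ± z·1.24 with z = 1.645.
Half-width: 1.645 × 1.24 = 2.040.
-7.28 − 2.040 = -9.320; -7.28 + 2.040 = -5.240.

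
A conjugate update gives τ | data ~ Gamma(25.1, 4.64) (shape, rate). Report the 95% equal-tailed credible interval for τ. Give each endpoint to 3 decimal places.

Posterior: Gamma(shape 25.1, rate 4.64).
Equal-tailed 95% interval: Gamma(25.1, 4.64) quantiles at 0.025 and 0.975.
Posterior mean ≈ 5.409, SD ≈ 1.080; a Normal approximation gives roughly [3.293, 7.526].
Exact: lower = 3.504; upper = 7.722.

[3.504, 7.722]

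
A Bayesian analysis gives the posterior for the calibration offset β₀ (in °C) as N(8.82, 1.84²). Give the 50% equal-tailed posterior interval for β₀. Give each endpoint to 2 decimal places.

The posterior is symmetric, so the 50% equal-tailed interval is β₀ = 8.82 ± z·1.84 with z = 0.674.
Half-width: 0.674 × 1.84 = 1.24.
8.82 − 1.24 = 7.58; 8.82 + 1.24 = 10.06.

[7.58, 10.06]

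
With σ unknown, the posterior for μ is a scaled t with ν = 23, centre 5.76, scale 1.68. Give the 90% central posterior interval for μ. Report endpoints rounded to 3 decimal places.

The t_23 distribution is symmetric; the 90% interval is 5.76 ± t·1.68 with t_{0.95,23} = 1.714.
Half-width: 1.714 × 1.68 = 2.879.
5.76 − 2.879 = 2.881; 5.76 + 2.879 = 8.639.

[2.881, 8.639]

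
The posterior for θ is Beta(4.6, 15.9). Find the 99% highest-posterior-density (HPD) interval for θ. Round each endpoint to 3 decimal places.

The posterior is unimodal and skewed, so the HPD interval has equal density at both endpoints and is the shortest 99% interval.
Solving f(0.039) = f(0.474) with F(0.474) − F(0.039) = 0.99 gives [0.039, 0.474].
For comparison, the equal-tailed interval is [0.050, 0.494]; the HPD is narrower and shifted toward the mode.

[0.039, 0.474]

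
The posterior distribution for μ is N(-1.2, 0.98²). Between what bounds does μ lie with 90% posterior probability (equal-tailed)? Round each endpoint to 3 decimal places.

The posterior is symmetric, so the 90% equal-tailed interval is μ = -1.2 ± z·0.98 with z = 1.645.
Half-width: 1.645 × 0.98 = 1.612.
-1.2 − 1.612 = -2.812; -1.2 + 1.612 = 0.412.

[-2.812, 0.412]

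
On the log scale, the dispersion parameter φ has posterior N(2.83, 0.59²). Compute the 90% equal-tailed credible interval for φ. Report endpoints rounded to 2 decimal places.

[6.42, 44.72]

On the log scale the 90% interval is 2.83 ± 1.645 × 0.59 = [1.8595, 3.8005].
Exponentiate: [e^1.8595, e^3.8005] = [6.42, 44.72].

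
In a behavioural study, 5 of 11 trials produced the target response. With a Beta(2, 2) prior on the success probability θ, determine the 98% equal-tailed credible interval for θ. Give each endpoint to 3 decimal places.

[0.195, 0.751]

Posterior: Beta(2+5, 2+6) = Beta(7, 8).
Equal-tailed 98% interval: the 0.01 and 0.99 quantiles of Beta(7, 8).
Posterior mean ≈ 0.467, SD ≈ 0.125; a Normal approximation gives roughly [0.177, 0.757].
Exact: F⁻¹(0.01) = 0.195; F⁻¹(0.99) = 0.751.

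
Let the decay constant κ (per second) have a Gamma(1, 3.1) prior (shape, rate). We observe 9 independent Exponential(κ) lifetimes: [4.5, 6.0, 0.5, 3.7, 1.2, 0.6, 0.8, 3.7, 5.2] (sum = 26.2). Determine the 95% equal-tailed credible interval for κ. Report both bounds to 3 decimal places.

[0.164, 0.583]

Posterior: Gamma(1+9, 3.1+26.2) = Gamma(10, 29.3) (shape, rate).
Equal-tailed 95% interval: Gamma(10, 29.3) quantiles at 0.025 and 0.975.
Posterior mean ≈ 0.341, SD ≈ 0.108; a Normal approximation gives roughly [0.130, 0.553].
Exact: lower = 0.164; upper = 0.583.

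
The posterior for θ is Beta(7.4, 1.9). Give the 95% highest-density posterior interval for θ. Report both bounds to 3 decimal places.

[0.553, 0.993]

The posterior is unimodal and skewed, so the HPD interval has equal density at both endpoints and is the shortest 95% interval.
Solving f(0.553) = f(0.993) with F(0.993) − F(0.553) = 0.95 gives [0.553, 0.993].
For comparison, the equal-tailed interval is [0.501, 0.973]; the HPD is narrower and shifted toward the mode.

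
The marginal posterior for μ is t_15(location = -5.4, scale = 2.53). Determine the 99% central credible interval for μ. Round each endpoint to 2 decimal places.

[-12.86, 2.06]

The t_15 distribution is symmetric; the 99% interval is -5.4 ± t·2.53 with t_{0.995,15} = 2.947.
Half-width: 2.947 × 2.53 = 7.46.
-5.4 − 7.46 = -12.86; -5.4 + 7.46 = 2.06.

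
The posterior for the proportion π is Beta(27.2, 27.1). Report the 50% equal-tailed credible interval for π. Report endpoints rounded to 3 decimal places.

[0.455, 0.547]

Posterior: Beta(27.2, 27.1).
Equal-tailed 50% interval: the 0.25 and 0.75 quantiles of Beta(27.2, 27.1).
Posterior mean ≈ 0.501, SD ≈ 0.067; a Normal approximation gives roughly [0.456, 0.546].
Exact: F⁻¹(0.25) = 0.455; F⁻¹(0.75) = 0.547.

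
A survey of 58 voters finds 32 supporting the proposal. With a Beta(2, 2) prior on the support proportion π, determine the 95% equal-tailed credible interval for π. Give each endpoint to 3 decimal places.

Posterior: Beta(2+32, 2+26) = Beta(34, 28).
Equal-tailed 95% interval: the 0.025 and 0.975 quantiles of Beta(34, 28).
Posterior mean ≈ 0.548, SD ≈ 0.063; a Normal approximation gives roughly [0.426, 0.671].
Exact: F⁻¹(0.025) = 0.424; F⁻¹(0.975) = 0.669.

[0.424, 0.669]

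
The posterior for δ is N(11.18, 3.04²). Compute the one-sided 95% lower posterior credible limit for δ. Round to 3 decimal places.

6.180

Need L with P(δ ≥ L) = 0.95: L = 11.18 − z_{0.05}·3.04.
z = 1.645; L = 11.18 − 1.645 × 3.04 = 6.180.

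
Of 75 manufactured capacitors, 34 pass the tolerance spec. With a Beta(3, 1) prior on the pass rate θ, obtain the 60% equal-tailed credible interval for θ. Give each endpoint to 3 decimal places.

Posterior: Beta(3+34, 1+41) = Beta(37, 42).
Equal-tailed 60% interval: the 0.2 and 0.8 quantiles of Beta(37, 42).
Posterior mean ≈ 0.468, SD ≈ 0.056; a Normal approximation gives roughly [0.421, 0.515].
Exact: F⁻¹(0.2) = 0.421; F⁻¹(0.8) = 0.516.

[0.421, 0.516]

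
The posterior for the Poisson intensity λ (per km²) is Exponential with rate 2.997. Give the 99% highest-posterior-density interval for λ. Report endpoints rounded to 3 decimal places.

[0.000, 1.537]

The exponential density is strictly decreasing on [0, ∞), so the HPD interval is anchored at 0: [0, q] with P(λ ≤ q) = 0.99.
q = −ln(1 − 0.99) / 2.997 = 4.6052 / 2.997 = 1.537.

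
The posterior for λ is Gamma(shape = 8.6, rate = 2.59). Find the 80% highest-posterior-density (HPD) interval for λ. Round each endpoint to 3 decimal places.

The posterior is unimodal and skewed, so the HPD interval has equal density at both endpoints and is the shortest 80% interval.
Solving f(1.762) = f(4.537) with F(4.537) − F(1.762) = 0.80 gives [1.762, 4.537].
For comparison, the equal-tailed interval is [1.977, 4.829]; the HPD is narrower and shifted toward the mode.

[1.762, 4.537]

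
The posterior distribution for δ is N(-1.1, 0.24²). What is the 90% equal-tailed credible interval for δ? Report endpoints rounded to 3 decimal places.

The posterior is symmetric, so the 90% equal-tailed interval is δ = -1.1 ± z·0.24 with z = 1.645.
Half-width: 1.645 × 0.24 = 0.395.
-1.1 − 0.395 = -1.495; -1.1 + 0.395 = -0.705.

[-1.495, -0.705]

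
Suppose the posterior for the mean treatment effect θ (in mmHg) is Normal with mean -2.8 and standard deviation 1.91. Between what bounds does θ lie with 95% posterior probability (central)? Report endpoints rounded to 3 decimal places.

The posterior is symmetric, so the 95% equal-tailed interval is θ = -2.8 ± z·1.91 with z = 1.960.
Half-width: 1.960 × 1.91 = 3.744.
-2.8 − 3.744 = -6.544; -2.8 + 3.744 = 0.944.

[-6.544, 0.944]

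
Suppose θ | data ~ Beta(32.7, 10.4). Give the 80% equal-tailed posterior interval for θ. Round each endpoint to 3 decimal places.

Posterior: Beta(32.7, 10.4).
Equal-tailed 80% interval: the 0.1 and 0.9 quantiles of Beta(32.7, 10.4).
Posterior mean ≈ 0.759, SD ≈ 0.064; a Normal approximation gives roughly [0.676, 0.841].
Exact: F⁻¹(0.1) = 0.673; F⁻¹(0.9) = 0.839.

[0.673, 0.839]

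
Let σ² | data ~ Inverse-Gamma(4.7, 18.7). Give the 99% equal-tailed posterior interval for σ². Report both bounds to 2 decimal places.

Inverse-Gamma(4.7, 18.7) quantiles: F⁻¹(0.005) and F⁻¹(0.995).
Equivalently, 1/σ² ~ Gamma(4.7, rate = 18.7); invert its 0.995 and 0.005 quantiles.
Posterior mean ≈ 5.05, SD ≈ 3.08; a Normal approximation gives roughly [-2.87, 12.98].
Exact: lower = 1.54; upper = 19.69.

[1.54, 19.69]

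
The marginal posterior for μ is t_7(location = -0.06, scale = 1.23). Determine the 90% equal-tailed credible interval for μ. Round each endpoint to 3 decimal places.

The t_7 distribution is symmetric; the 90% interval is -0.06 ± t·1.23 with t_{0.95,7} = 1.895.
Half-width: 1.895 × 1.23 = 2.330.
-0.06 − 2.330 = -2.390; -0.06 + 2.330 = 2.270.

[-2.390, 2.270]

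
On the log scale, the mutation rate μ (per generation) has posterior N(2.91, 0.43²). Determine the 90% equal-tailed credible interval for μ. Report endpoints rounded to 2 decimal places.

[9.05, 37.24]

On the log scale the 90% interval is 2.91 ± 1.645 × 0.43 = [2.2027, 3.6173].
Exponentiate: [e^2.2027, e^3.6173] = [9.05, 37.24].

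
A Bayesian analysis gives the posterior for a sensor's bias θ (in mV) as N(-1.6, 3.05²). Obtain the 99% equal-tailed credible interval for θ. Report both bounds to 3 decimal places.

[-9.456, 6.256]

The posterior is symmetric, so the 99% equal-tailed interval is θ = -1.6 ± z·3.05 with z = 2.576.
Half-width: 2.576 × 3.05 = 7.856.
-1.6 − 7.856 = -9.456; -1.6 + 7.856 = 6.256.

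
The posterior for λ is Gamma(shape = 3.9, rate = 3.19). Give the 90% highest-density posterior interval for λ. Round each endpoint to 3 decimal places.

The posterior is unimodal and skewed, so the HPD interval has equal density at both endpoints and is the shortest 90% interval.
Solving f(0.277) = f(2.132) with F(2.132) − F(0.277) = 0.90 gives [0.277, 2.132].
For comparison, the equal-tailed interval is [0.410, 2.386]; the HPD is narrower and shifted toward the mode.

[0.277, 2.132]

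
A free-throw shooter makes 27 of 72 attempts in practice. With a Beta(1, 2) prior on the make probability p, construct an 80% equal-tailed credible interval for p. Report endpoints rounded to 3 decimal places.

[0.303, 0.445]

Posterior: Beta(1+27, 2+45) = Beta(28, 47).
Equal-tailed 80% interval: the 0.1 and 0.9 quantiles of Beta(28, 47).
Posterior mean ≈ 0.373, SD ≈ 0.055; a Normal approximation gives roughly [0.302, 0.444].
Exact: F⁻¹(0.1) = 0.303; F⁻¹(0.9) = 0.445.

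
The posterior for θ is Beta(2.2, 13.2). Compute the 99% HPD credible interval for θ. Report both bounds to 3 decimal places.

[0.002, 0.400]

The posterior is unimodal and skewed, so the HPD interval has equal density at both endpoints and is the shortest 99% interval.
Solving f(0.002) = f(0.400) with F(0.400) − F(0.002) = 0.99 gives [0.002, 0.400].
For comparison, the equal-tailed interval is [0.010, 0.433]; the HPD is narrower and shifted toward the mode.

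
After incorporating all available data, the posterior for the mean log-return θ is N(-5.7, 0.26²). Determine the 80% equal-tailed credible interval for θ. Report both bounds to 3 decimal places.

[-6.033, -5.367]

The posterior is symmetric, so the 80% equal-tailed interval is θ = -5.7 ± z·0.26 with z = 1.282.
Half-width: 1.282 × 0.26 = 0.333.
-5.7 − 0.333 = -6.033; -5.7 + 0.333 = -5.367.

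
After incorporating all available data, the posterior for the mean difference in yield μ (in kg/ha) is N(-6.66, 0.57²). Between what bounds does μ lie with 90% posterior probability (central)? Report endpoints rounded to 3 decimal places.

[-7.598, -5.722]

The posterior is symmetric, so the 90% equal-tailed interval is μ = -6.66 ± z·0.57 with z = 1.645.
Half-width: 1.645 × 0.57 = 0.938.
-6.66 − 0.938 = -7.598; -6.66 + 0.938 = -5.722.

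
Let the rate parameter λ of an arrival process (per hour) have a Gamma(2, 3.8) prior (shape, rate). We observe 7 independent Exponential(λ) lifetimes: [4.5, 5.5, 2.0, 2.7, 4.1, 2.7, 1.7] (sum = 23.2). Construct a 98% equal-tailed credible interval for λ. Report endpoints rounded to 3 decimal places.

[0.130, 0.645]

Posterior: Gamma(2+7, 3.8+23.2) = Gamma(9, 27.0) (shape, rate).
Equal-tailed 98% interval: Gamma(9, 27.0) quantiles at 0.01 and 0.99.
Posterior mean ≈ 0.333, SD ≈ 0.111; a Normal approximation gives roughly [0.075, 0.592].
Exact: lower = 0.130; upper = 0.645.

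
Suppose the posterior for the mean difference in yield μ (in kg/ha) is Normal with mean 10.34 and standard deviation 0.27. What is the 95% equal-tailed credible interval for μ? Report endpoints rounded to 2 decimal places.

[9.81, 10.87]

The posterior is symmetric, so the 95% equal-tailed interval is μ = 10.34 ± z·0.27 with z = 1.960.
Half-width: 1.960 × 0.27 = 0.53.
10.34 − 0.53 = 9.81; 10.34 + 0.53 = 10.87.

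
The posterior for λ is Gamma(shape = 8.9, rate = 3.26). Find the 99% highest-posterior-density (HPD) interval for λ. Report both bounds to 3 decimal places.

[0.812, 5.407]

The posterior is unimodal and skewed, so the HPD interval has equal density at both endpoints and is the shortest 99% interval.
Solving f(0.812) = f(5.407) with F(5.407) − F(0.812) = 0.99 gives [0.812, 5.407].
For comparison, the equal-tailed interval is [0.943, 5.655]; the HPD is narrower and shifted toward the mode.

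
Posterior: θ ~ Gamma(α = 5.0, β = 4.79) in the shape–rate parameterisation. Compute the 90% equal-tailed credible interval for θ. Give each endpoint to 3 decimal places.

[0.411, 1.911]

Posterior: Gamma(shape 5.0, rate 4.79).
Equal-tailed 90% interval: Gamma(5.0, 4.79) quantiles at 0.05 and 0.95.
Posterior mean ≈ 1.044, SD ≈ 0.467; a Normal approximation gives roughly [0.276, 1.812].
Exact: lower = 0.411; upper = 1.911.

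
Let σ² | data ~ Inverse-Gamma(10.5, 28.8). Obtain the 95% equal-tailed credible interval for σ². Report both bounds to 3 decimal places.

Inverse-Gamma(10.5, 28.8) quantiles: F⁻¹(0.025) and F⁻¹(0.975).
Equivalently, 1/σ² ~ Gamma(10.5, rate = 28.8); invert its 0.975 and 0.025 quantiles.
Posterior mean ≈ 3.032, SD ≈ 1.040; a Normal approximation gives roughly [0.994, 5.070].
Exact: lower = 1.624; upper = 5.602.

[1.624, 5.602]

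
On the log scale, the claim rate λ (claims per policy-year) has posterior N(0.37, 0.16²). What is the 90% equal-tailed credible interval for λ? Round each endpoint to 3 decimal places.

On the log scale the 90% interval is 0.37 ± 1.645 × 0.16 = [0.1068, 0.6332].
Exponentiate: [e^0.1068, e^0.6332] = [1.113, 1.884].

[1.113, 1.884]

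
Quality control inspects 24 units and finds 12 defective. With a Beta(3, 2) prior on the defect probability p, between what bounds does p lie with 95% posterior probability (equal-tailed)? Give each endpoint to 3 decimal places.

[0.339, 0.694]

Posterior: Beta(3+12, 2+12) = Beta(15, 14).
Equal-tailed 95% interval: the 0.025 and 0.975 quantiles of Beta(15, 14).
Posterior mean ≈ 0.517, SD ≈ 0.091; a Normal approximation gives roughly [0.338, 0.696].
Exact: F⁻¹(0.025) = 0.339; F⁻¹(0.975) = 0.694.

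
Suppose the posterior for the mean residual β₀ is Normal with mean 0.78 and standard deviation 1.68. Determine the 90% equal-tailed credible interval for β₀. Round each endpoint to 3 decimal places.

[-1.983, 3.543]

The posterior is symmetric, so the 90% equal-tailed interval is β₀ = 0.78 ± z·1.68 with z = 1.645.
Half-width: 1.645 × 1.68 = 2.763.
0.78 − 2.763 = -1.983; 0.78 + 2.763 = 3.543.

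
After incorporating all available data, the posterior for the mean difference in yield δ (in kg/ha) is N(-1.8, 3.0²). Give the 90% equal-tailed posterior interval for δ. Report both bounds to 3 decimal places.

The posterior is symmetric, so the 90% equal-tailed interval is δ = -1.8 ± z·3.0 with z = 1.645.
Half-width: 1.645 × 3.0 = 4.935.
-1.8 − 4.935 = -6.735; -1.8 + 4.935 = 3.135.

[-6.735, 3.135]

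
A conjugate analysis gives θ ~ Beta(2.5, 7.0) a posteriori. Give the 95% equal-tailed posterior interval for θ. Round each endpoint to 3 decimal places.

Posterior: Beta(2.5, 7.0).
Equal-tailed 95% interval: the 0.025 and 0.975 quantiles of Beta(2.5, 7.0).
Posterior mean ≈ 0.263, SD ≈ 0.136; a Normal approximation gives roughly [-0.003, 0.530].
Exact: F⁻¹(0.025) = 0.052; F⁻¹(0.975) = 0.567.

[0.052, 0.567]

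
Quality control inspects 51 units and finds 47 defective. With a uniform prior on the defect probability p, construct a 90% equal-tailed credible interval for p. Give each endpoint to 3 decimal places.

[0.833, 0.961]

Posterior: Beta(1+47, 1+4) = Beta(48, 5).
Equal-tailed 90% interval: the 0.05 and 0.95 quantiles of Beta(48, 5).
Posterior mean ≈ 0.906, SD ≈ 0.040; a Normal approximation gives roughly [0.840, 0.971].
Exact: F⁻¹(0.05) = 0.833; F⁻¹(0.95) = 0.961.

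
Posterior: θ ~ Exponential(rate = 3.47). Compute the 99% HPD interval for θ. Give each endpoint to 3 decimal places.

[0.000, 1.327]

The exponential density is strictly decreasing on [0, ∞), so the HPD interval is anchored at 0: [0, q] with P(θ ≤ q) = 0.99.
q = −ln(1 − 0.99) / 3.47 = 4.6052 / 3.47 = 1.327.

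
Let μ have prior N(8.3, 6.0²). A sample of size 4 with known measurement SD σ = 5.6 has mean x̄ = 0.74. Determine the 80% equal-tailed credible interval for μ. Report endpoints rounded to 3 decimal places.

Posterior precision = 1/6.0² + 4/5.6² = 0.0278 + 0.1276 = 0.1553, so posterior SD = 2.5373.
Posterior mean = (8.3/6.0² + 4·0.74/5.6²) / 0.1553 = 2.0920.
Interval: 2.0920 ± 1.282 × 2.5373 → [-1.160, 5.344].

[-1.160, 5.344]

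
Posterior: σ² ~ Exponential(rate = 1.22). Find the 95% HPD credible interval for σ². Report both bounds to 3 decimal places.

The exponential density is strictly decreasing on [0, ∞), so the HPD interval is anchored at 0: [0, q] with P(σ² ≤ q) = 0.95.
q = −ln(1 − 0.95) / 1.22 = 2.9957 / 1.22 = 2.456.

[0.000, 2.456]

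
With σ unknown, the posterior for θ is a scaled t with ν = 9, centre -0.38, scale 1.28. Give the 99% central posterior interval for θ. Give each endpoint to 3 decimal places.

The t_9 distribution is symmetric; the 99% interval is -0.38 ± t·1.28 with t_{0.995,9} = 3.250.
Half-width: 3.250 × 1.28 = 4.160.
-0.38 − 4.160 = -4.540; -0.38 + 4.160 = 3.780.

[-4.540, 3.780]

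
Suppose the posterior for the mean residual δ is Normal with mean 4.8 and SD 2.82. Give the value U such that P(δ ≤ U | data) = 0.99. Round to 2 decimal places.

Need U with P(δ ≤ U) = 0.99: U = 4.8 + z_{0.01}·2.82.
z = 2.326; U = 4.8 + 2.326 × 2.82 = 11.36.

11.36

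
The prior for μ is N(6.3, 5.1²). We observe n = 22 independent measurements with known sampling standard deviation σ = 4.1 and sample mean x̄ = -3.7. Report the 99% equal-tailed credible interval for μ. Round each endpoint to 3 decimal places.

Posterior precision = 1/5.1² + 22/4.1² = 0.0384 + 1.3087 = 1.3472, so posterior SD = 0.8616.
Posterior mean = (6.3/5.1² + 22·-3.7/4.1²) / 1.3472 = -3.4146.
Interval: -3.4146 ± 2.576 × 0.8616 → [-5.634, -1.195].

[-5.634, -1.195]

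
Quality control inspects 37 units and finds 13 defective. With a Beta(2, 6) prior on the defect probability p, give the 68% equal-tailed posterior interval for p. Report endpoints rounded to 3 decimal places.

Posterior: Beta(2+13, 6+24) = Beta(15, 30).
Equal-tailed 68% interval: the 0.16 and 0.84 quantiles of Beta(15, 30).
Posterior mean ≈ 0.333, SD ≈ 0.070; a Normal approximation gives roughly [0.264, 0.402].
Exact: F⁻¹(0.16) = 0.264; F⁻¹(0.84) = 0.403.

[0.264, 0.403]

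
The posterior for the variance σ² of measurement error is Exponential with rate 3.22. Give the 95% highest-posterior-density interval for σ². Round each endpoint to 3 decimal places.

The exponential density is strictly decreasing on [0, ∞), so the HPD interval is anchored at 0: [0, q] with P(σ² ≤ q) = 0.95.
q = −ln(1 − 0.95) / 3.22 = 2.9957 / 3.22 = 0.930.

[0.000, 0.930]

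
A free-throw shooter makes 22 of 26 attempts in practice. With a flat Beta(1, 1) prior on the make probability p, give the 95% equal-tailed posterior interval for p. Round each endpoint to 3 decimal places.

[0.663, 0.937]

Posterior: Beta(1+22, 1+4) = Beta(23, 5).
Equal-tailed 95% interval: the 0.025 and 0.975 quantiles of Beta(23, 5).
Posterior mean ≈ 0.821, SD ≈ 0.071; a Normal approximation gives roughly [0.682, 0.961].
Exact: F⁻¹(0.025) = 0.663; F⁻¹(0.975) = 0.937.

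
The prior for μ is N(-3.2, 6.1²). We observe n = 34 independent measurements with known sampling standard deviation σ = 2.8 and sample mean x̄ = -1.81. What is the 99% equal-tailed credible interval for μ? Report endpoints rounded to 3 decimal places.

[-3.052, -0.585]

Posterior precision = 1/6.1² + 34/2.8² = 0.0269 + 4.3367 = 4.3636, so posterior SD = 0.4787.
Posterior mean = (-3.2/6.1² + 34·-1.81/2.8²) / 4.3636 = -1.8186.
Interval: -1.8186 ± 2.576 × 0.4787 → [-3.052, -0.585].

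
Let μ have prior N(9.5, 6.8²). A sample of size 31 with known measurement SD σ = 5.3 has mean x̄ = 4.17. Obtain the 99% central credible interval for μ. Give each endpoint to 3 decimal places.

Posterior precision = 1/6.8² + 31/5.3² = 0.0216 + 1.1036 = 1.1252, so posterior SD = 0.9427.
Posterior mean = (9.5/6.8² + 31·4.17/5.3²) / 1.1252 = 4.2724.
Interval: 4.2724 ± 2.576 × 0.9427 → [1.844, 6.701].

[1.844, 6.701]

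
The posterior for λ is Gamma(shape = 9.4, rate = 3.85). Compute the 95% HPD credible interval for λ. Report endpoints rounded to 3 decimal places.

The posterior is unimodal and skewed, so the HPD interval has equal density at both endpoints and is the shortest 95% interval.
Solving f(1.010) = f(4.029) with F(4.029) − F(1.010) = 0.95 gives [1.010, 4.029].
For comparison, the equal-tailed interval is [1.139, 4.232]; the HPD is narrower and shifted toward the mode.

[1.010, 4.029]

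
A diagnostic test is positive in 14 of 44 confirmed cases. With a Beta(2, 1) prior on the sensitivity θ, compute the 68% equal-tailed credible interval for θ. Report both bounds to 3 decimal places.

[0.272, 0.409]

Posterior: Beta(2+14, 1+30) = Beta(16, 31).
Equal-tailed 68% interval: the 0.16 and 0.84 quantiles of Beta(16, 31).
Posterior mean ≈ 0.340, SD ≈ 0.068; a Normal approximation gives roughly [0.272, 0.408].
Exact: F⁻¹(0.16) = 0.272; F⁻¹(0.84) = 0.409.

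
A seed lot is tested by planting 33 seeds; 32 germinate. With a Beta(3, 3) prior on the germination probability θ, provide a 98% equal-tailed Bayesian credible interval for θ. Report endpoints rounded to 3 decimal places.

Posterior: Beta(3+32, 3+1) = Beta(35, 4).
Equal-tailed 98% interval: the 0.01 and 0.99 quantiles of Beta(35, 4).
Posterior mean ≈ 0.897, SD ≈ 0.048; a Normal approximation gives roughly [0.786, 1.009].
Exact: F⁻¹(0.01) = 0.759; F⁻¹(0.99) = 0.978.

[0.759, 0.978]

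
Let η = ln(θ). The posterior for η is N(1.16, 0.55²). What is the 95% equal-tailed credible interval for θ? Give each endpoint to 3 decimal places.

[1.085, 9.374]

On the log scale the 95% interval is 1.16 ± 1.960 × 0.55 = [0.0820, 2.2380].
Exponentiate: [e^0.0820, e^2.2380] = [1.085, 9.374].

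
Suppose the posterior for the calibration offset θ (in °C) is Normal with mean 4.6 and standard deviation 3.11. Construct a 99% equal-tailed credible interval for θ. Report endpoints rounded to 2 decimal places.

The posterior is symmetric, so the 99% equal-tailed interval is θ = 4.6 ± z·3.11 with z = 2.576.
Half-width: 2.576 × 3.11 = 8.01.
4.6 − 8.01 = -3.41; 4.6 + 8.01 = 12.61.

[-3.41, 12.61]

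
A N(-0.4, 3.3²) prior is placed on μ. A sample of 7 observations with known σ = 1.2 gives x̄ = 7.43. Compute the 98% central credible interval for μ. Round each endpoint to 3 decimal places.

Posterior precision = 1/3.3² + 7/1.2² = 0.0918 + 4.8611 = 4.9529, so posterior SD = 0.4493.
Posterior mean = (-0.4/3.3² + 7·7.43/1.2²) / 4.9529 = 7.2848.
Interval: 7.2848 ± 2.326 × 0.4493 → [6.240, 8.330].

[6.240, 8.330]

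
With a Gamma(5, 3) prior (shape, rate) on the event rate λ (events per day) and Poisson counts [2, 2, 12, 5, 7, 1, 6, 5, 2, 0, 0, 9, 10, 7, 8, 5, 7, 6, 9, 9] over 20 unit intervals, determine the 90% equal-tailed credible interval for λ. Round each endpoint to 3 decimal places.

Posterior: Gamma(5+112, 3+20) = Gamma(117, 23) (shape, rate).
Equal-tailed 90% interval: Gamma(117, 23) quantiles at 0.05 and 0.95.
Posterior mean ≈ 5.087, SD ≈ 0.470; a Normal approximation gives roughly [4.313, 5.861].
Exact: lower = 4.339; upper = 5.884.

[4.339, 5.884]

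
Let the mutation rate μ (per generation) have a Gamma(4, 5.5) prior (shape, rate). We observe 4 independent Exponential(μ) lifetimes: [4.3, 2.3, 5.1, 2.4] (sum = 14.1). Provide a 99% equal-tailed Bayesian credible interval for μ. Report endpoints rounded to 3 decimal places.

[0.131, 0.874]

Posterior: Gamma(4+4, 5.5+14.1) = Gamma(8, 19.6) (shape, rate).
Equal-tailed 99% interval: Gamma(8, 19.6) quantiles at 0.005 and 0.995.
Posterior mean ≈ 0.408, SD ≈ 0.144; a Normal approximation gives roughly [0.036, 0.780].
Exact: lower = 0.131; upper = 0.874.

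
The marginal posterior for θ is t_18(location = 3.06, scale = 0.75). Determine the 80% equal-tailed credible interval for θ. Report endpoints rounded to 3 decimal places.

[2.062, 4.058]

The t_18 distribution is symmetric; the 80% interval is 3.06 ± t·0.75 with t_{0.9,18} = 1.330.
Half-width: 1.330 × 0.75 = 0.998.
3.06 − 0.998 = 2.062; 3.06 + 0.998 = 4.058.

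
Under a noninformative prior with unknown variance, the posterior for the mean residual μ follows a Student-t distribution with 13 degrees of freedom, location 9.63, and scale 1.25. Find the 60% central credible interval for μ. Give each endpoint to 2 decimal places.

The t_13 distribution is symmetric; the 60% interval is 9.63 ± t·1.25 with t_{0.8,13} = 0.870.
Half-width: 0.870 × 1.25 = 1.09.
9.63 − 1.09 = 8.54; 9.63 + 1.09 = 10.72.

[8.54, 10.72]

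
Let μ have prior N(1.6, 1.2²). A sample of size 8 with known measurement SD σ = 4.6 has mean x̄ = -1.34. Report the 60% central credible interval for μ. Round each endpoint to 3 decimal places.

[-0.249, 1.376]

Posterior precision = 1/1.2² + 8/4.6² = 0.6944 + 0.3781 = 1.0725, so posterior SD = 0.9656.
Posterior mean = (1.6/1.2² + 8·-1.34/4.6²) / 1.0725 = 0.5636.
Interval: 0.5636 ± 0.842 × 0.9656 → [-0.249, 1.376].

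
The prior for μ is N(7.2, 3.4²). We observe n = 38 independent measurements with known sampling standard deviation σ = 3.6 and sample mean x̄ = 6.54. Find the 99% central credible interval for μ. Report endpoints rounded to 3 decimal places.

[5.076, 8.041]

Posterior precision = 1/3.4² + 38/3.6² = 0.0865 + 2.9321 = 3.0186, so posterior SD = 0.5756.
Posterior mean = (7.2/3.4² + 38·6.54/3.6²) / 3.0186 = 6.5589.
Interval: 6.5589 ± 2.576 × 0.5756 → [5.076, 8.041].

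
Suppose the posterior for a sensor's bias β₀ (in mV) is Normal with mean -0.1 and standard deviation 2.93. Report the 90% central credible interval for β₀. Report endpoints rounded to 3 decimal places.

The posterior is symmetric, so the 90% equal-tailed interval is β₀ = -0.1 ± z·2.93 with z = 1.645.
Half-width: 1.645 × 2.93 = 4.819.
-0.1 − 4.819 = -4.919; -0.1 + 4.819 = 4.719.

[-4.919, 4.719]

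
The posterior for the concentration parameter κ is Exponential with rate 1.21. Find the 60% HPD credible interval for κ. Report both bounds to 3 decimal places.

The exponential density is strictly decreasing on [0, ∞), so the HPD interval is anchored at 0: [0, q] with P(κ ≤ q) = 0.60.
q = −ln(1 − 0.60) / 1.21 = 0.9163 / 1.21 = 0.757.

[0.000, 0.757]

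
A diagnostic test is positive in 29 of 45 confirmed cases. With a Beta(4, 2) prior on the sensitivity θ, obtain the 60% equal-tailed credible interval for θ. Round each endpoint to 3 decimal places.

Posterior: Beta(4+29, 2+16) = Beta(33, 18).
Equal-tailed 60% interval: the 0.2 and 0.8 quantiles of Beta(33, 18).
Posterior mean ≈ 0.647, SD ≈ 0.066; a Normal approximation gives roughly [0.591, 0.703].
Exact: F⁻¹(0.2) = 0.591; F⁻¹(0.8) = 0.704.

[0.591, 0.704]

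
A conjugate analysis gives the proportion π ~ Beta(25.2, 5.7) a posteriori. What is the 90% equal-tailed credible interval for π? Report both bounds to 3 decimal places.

[0.692, 0.916]

Posterior: Beta(25.2, 5.7).
Equal-tailed 90% interval: the 0.05 and 0.95 quantiles of Beta(25.2, 5.7).
Posterior mean ≈ 0.816, SD ≈ 0.069; a Normal approximation gives roughly [0.703, 0.928].
Exact: F⁻¹(0.05) = 0.692; F⁻¹(0.95) = 0.916.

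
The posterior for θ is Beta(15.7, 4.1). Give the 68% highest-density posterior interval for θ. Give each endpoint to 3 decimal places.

The posterior is unimodal and skewed, so the HPD interval has equal density at both endpoints and is the shortest 68% interval.
Solving f(0.728) = f(0.901) with F(0.901) − F(0.728) = 0.68 gives [0.728, 0.901].
For comparison, the equal-tailed interval is [0.704, 0.882]; the HPD is narrower and shifted toward the mode.

[0.728, 0.901]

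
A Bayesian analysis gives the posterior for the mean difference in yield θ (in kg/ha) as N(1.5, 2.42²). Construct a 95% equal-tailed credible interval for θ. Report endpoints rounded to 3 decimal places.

The posterior is symmetric, so the 95% equal-tailed interval is θ = 1.5 ± z·2.42 with z = 1.960.
Half-width: 1.960 × 2.42 = 4.743.
1.5 − 4.743 = -3.243; 1.5 + 4.743 = 6.243.

[-3.243, 6.243]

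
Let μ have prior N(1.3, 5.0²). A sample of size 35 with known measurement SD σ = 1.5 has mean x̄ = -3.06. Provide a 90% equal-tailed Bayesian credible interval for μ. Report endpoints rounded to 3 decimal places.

Posterior precision = 1/5.0² + 35/1.5² = 0.0400 + 15.5556 = 15.5956, so posterior SD = 0.2532.
Posterior mean = (1.3/5.0² + 35·-3.06/1.5²) / 15.5956 = -3.0488.
Interval: -3.0488 ± 1.645 × 0.2532 → [-3.465, -2.632].

[-3.465, -2.632]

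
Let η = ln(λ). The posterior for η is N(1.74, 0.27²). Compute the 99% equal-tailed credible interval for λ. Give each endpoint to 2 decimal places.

[2.84, 11.42]

On the log scale the 99% interval is 1.74 ± 2.576 × 0.27 = [1.0445, 2.4355].
Exponentiate: [e^1.0445, e^2.4355] = [2.84, 11.42].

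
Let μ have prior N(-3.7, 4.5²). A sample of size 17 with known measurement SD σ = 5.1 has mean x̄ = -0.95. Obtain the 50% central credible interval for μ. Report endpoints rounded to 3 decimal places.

[-1.948, -0.339]

Posterior precision = 1/4.5² + 17/5.1² = 0.0494 + 0.6536 = 0.7030, so posterior SD = 1.1927.
Posterior mean = (-3.7/4.5² + 17·-0.95/5.1²) / 0.7030 = -1.1432.
Interval: -1.1432 ± 0.674 × 1.1927 → [-1.948, -0.339].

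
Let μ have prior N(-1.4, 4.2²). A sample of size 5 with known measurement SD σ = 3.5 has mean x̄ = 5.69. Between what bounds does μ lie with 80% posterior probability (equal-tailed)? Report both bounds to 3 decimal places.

[2.946, 6.705]

Posterior precision = 1/4.2² + 5/3.5² = 0.0567 + 0.4082 = 0.4649, so posterior SD = 1.4667.
Posterior mean = (-1.4/4.2² + 5·5.69/3.5²) / 0.4649 = 4.8254.
Interval: 4.8254 ± 1.282 × 1.4667 → [2.946, 6.705].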